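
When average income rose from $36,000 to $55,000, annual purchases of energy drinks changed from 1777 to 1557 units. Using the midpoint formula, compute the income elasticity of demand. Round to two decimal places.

-0.32

ΔQ = -220, ΔI = 19000. Midpoints: Ī = 45,500, Q̄ = 1667.0.
ε_I = (ΔQ/ΔI)(Ī/Q̄) = (-220/19000)(45500/1667.0).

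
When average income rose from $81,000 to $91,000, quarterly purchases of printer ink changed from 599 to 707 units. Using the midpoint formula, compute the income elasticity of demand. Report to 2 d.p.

1.42

ΔQ = 108, ΔI = 10000. Midpoints: Ī = 86,000, Q̄ = 653.0.
ε_I = (ΔQ/ΔI)(Ī/Q̄) = (108/10000)(86000/653.0).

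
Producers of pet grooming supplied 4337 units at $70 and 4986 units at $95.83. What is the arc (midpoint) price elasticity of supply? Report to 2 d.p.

0.45

ΔQ = 4986 − 4337 = 649; ΔP = 95.83 − 70 = 25.83.
Midpoints: P̄ = 82.91, Q̄ = 4661.5.
ε_s = (ΔQ/ΔP)(P̄/Q̄) = (649/25.83)(82.91/4661.5).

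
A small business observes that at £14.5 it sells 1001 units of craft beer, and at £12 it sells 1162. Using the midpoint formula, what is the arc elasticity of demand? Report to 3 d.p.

ΔQ = 1162 − 1001 = 161; ΔP = 12 − 14.5 = -2.5.
Midpoints: P̄ = 13.25, Q̄ = 1081.5.
ε = (ΔQ/ΔP)(P̄/Q̄) = (161/-2.5)(13.25/1081.5).

-0.789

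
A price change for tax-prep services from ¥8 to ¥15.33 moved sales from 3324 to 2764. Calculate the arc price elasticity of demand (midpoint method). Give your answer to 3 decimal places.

-0.293

ΔQ = 2764 − 3324 = -560; ΔP = 15.33 − 8 = 7.33.
Midpoints: P̄ = 11.66, Q̄ = 3044.0.
ε = (ΔQ/ΔP)(P̄/Q̄) = (-560/7.33)(11.66/3044.0).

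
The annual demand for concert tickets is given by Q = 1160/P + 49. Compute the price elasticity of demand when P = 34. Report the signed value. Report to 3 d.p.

At P = 34, Q = 83.118.
dQ/dP = −1160/P² = -1.003.
ε = (dQ/dP)(P/Q) = (-1.003)(34/83.118).

-0.410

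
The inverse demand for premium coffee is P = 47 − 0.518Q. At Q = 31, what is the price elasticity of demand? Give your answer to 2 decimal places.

At Q = 31, P = 47 − 0.518(31) = 30.94.
dP/dQ = −0.518, so dQ/dP = 1/(−0.518) = -1.931.
ε = (dQ/dP)(P/Q) = (-1.931)(30.94/31).

-1.93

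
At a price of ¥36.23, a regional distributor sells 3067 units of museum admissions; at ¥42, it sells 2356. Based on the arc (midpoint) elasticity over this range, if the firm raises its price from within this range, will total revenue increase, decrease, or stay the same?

decrease

Arc ε = (-711/5.77)(39.11/2711.5) ≈ -1.778.
|ε| = 1.78 > 1, so demand is elastic. A price rise therefore reduces total revenue.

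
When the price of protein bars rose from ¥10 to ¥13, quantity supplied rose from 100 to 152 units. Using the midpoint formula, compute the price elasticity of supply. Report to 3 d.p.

1.582

ΔQ = 152 − 100 = 52; ΔP = 13 − 10 = 3.
Midpoints: P̄ = 11.50, Q̄ = 126.0.
ε_s = (ΔQ/ΔP)(P̄/Q̄) = (52/3)(11.50/126.0).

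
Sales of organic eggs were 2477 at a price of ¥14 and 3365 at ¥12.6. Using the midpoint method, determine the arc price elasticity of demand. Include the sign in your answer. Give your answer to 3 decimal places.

ΔQ = 3365 − 2477 = 888; ΔP = 12.6 − 14 = -1.4.
Midpoints: P̄ = 13.30, Q̄ = 2921.0.
ε = (ΔQ/ΔP)(P̄/Q̄) = (888/-1.4)(13.30/2921.0).

-2.888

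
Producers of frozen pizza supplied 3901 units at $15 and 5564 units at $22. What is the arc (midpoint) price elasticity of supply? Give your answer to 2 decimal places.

ΔQ = 5564 − 3901 = 1663; ΔP = 22 − 15 = 7.
Midpoints: P̄ = 18.50, Q̄ = 4732.5.
ε_s = (ΔQ/ΔP)(P̄/Q̄) = (1663/7)(18.50/4732.5).

0.93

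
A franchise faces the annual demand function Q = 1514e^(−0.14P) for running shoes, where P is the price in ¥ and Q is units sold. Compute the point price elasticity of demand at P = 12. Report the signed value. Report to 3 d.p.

-1.680

At P = 12, Q = 282.170.
dQ/dP = −0.14·1514e^(−0.14P) = −0.14Q = -39.504.
ε = (dQ/dP)(P/Q) = (-39.504)(12/282.170).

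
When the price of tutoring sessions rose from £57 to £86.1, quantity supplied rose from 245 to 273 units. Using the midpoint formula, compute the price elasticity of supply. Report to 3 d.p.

0.266

ΔQ = 273 − 245 = 28; ΔP = 86.1 − 57 = 29.1.
Midpoints: P̄ = 71.55, Q̄ = 259.0.
ε_s = (ΔQ/ΔP)(P̄/Q̄) = (28/29.1)(71.55/259.0).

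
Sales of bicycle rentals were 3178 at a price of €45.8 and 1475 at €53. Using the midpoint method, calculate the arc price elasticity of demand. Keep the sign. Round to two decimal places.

ΔQ = 1475 − 3178 = -1703; ΔP = 53 − 45.8 = 7.2.
Midpoints: P̄ = 49.40, Q̄ = 2326.5.
ε = (ΔQ/ΔP)(P̄/Q̄) = (-1703/7.2)(49.40/2326.5).

-5.02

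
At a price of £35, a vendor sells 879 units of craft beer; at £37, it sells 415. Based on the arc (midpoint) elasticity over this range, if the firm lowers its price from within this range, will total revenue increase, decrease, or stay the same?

Arc ε = (-464/2)(36.00/647.0) ≈ -12.909.
|ε| = 12.91 > 1, so demand is elastic. A price cut therefore raises total revenue.

increase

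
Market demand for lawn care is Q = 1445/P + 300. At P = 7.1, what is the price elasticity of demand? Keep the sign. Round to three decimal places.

-0.404

At P = 7.1, Q = 503.521.
dQ/dP = −1445/P² = -28.665.
ε = (dQ/dP)(P/Q) = (-28.665)(7.1/503.521).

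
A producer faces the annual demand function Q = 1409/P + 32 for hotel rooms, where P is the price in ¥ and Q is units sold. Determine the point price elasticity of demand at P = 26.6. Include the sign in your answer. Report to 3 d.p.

At P = 26.6, Q = 84.970.
dQ/dP = −1409/P² = -1.991.
ε = (dQ/dP)(P/Q) = (-1.991)(26.6/84.970).
|ε| < 1, so demand is inelastic at this price.

-0.623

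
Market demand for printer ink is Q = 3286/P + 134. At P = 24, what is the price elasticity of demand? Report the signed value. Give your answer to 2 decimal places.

-0.51

At P = 24, Q = 270.917.
dQ/dP = −3286/P² = -5.705.
ε = (dQ/dP)(P/Q) = (-5.705)(24/270.917).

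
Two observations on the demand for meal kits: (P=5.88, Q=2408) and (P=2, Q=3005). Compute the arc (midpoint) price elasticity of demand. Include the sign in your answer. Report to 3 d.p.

ΔQ = 3005 − 2408 = 597; ΔP = 2 − 5.88 = -3.88.
Midpoints: P̄ = 3.94, Q̄ = 2706.5.
ε = (ΔQ/ΔP)(P̄/Q̄) = (597/-3.88)(3.94/2706.5).

-0.224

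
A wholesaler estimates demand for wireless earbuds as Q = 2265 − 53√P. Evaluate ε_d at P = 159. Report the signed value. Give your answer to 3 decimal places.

At P = 159, Q = 1596.695.
dQ/dP = −53/(2√P) = -2.102.
ε = (dQ/dP)(P/Q) = (-2.102)(159/1596.695).

-0.209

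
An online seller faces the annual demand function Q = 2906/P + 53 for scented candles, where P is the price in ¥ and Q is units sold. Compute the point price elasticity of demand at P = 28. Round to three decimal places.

-0.662

At P = 28, Q = 156.786.
dQ/dP = −2906/P² = -3.707.
ε = (dQ/dP)(P/Q) = (-3.707)(28/156.786).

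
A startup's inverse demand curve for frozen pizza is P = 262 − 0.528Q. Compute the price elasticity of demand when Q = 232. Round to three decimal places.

At Q = 232, P = 262 − 0.528(232) = 139.50.
dP/dQ = −0.528, so dQ/dP = 1/(−0.528) = -1.894.
ε = (dQ/dP)(P/Q) = (-1.894)(139.50/232).

-1.139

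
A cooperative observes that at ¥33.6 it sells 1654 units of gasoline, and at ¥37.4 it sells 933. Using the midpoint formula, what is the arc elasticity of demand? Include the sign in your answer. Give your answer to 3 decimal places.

-5.207

ΔQ = 933 − 1654 = -721; ΔP = 37.4 − 33.6 = 3.8.
Midpoints: P̄ = 35.50, Q̄ = 1293.5.
ε = (ΔQ/ΔP)(P̄/Q̄) = (-721/3.8)(35.50/1293.5).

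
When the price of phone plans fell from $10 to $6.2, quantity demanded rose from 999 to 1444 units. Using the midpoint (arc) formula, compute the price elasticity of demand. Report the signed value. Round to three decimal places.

-0.777

ΔQ = 1444 − 999 = 445; ΔP = 6.2 − 10 = -3.8.
Midpoints: P̄ = 8.10, Q̄ = 1221.5.
ε = (ΔQ/ΔP)(P̄/Q̄) = (445/-3.8)(8.10/1221.5).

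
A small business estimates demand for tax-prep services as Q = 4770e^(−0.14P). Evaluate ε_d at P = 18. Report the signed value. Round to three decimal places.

-2.520

At P = 18, Q = 383.792.
dQ/dP = −0.14·4770e^(−0.14P) = −0.14Q = -53.731.
ε = (dQ/dP)(P/Q) = (-53.731)(18/383.792).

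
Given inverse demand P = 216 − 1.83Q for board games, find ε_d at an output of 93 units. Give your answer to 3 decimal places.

At Q = 93, P = 216 − 1.83(93) = 45.81.
dP/dQ = −1.83, so dQ/dP = 1/(−1.83) = -0.546.
ε = (dQ/dP)(P/Q) = (-0.546)(45.81/93).

-0.269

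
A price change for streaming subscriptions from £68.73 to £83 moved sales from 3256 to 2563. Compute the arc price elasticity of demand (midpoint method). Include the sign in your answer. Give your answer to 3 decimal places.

-1.266

ΔQ = 2563 − 3256 = -693; ΔP = 83 − 68.73 = 14.27.
Midpoints: P̄ = 75.87, Q̄ = 2909.5.
ε = (ΔQ/ΔP)(P̄/Q̄) = (-693/14.27)(75.87/2909.5).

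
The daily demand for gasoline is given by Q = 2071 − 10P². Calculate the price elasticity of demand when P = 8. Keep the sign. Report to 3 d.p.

-0.894

At P = 8, Q = 1431.
dQ/dP = −20P = -160.
ε = (dQ/dP)(P/Q) = (-160)(8/1431).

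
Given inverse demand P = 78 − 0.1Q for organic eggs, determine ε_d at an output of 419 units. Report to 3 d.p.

-0.862

At Q = 419, P = 78 − 0.1(419) = 36.10.
dP/dQ = −0.1, so dQ/dP = 1/(−0.1) = -10.000.
ε = (dQ/dP)(P/Q) = (-10.000)(36.10/419).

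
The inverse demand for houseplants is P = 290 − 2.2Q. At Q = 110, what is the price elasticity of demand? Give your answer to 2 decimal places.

At Q = 110, P = 290 − 2.2(110) = 48.00.
dP/dQ = −2.2, so dQ/dP = 1/(−2.2) = -0.455.
ε = (dQ/dP)(P/Q) = (-0.455)(48.00/110).

-0.20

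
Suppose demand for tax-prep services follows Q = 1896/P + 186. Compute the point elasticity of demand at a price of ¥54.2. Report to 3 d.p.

At P = 54.2, Q = 220.982.
dQ/dP = −1896/P² = -0.645.
ε = (dQ/dP)(P/Q) = (-0.645)(54.2/220.982).
|ε| < 1, so demand is inelastic at this price.

-0.158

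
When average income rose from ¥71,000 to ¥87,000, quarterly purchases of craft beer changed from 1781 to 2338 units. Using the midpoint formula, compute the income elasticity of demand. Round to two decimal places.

ΔQ = 557, ΔI = 16000. Midpoints: Ī = 79,000, Q̄ = 2059.5.
ε_I = (ΔQ/ΔI)(Ī/Q̄) = (557/16000)(79000/2059.5).

1.34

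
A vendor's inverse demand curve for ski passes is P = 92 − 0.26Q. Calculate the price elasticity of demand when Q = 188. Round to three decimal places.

-0.882

At Q = 188, P = 92 − 0.26(188) = 43.12.
dP/dQ = −0.26, so dQ/dP = 1/(−0.26) = -3.846.
ε = (dQ/dP)(P/Q) = (-3.846)(43.12/188).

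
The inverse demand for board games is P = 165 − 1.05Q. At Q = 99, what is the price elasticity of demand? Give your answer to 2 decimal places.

-0.59

At Q = 99, P = 165 − 1.05(99) = 61.05.
dP/dQ = −1.05, so dQ/dP = 1/(−1.05) = -0.952.
ε = (dQ/dP)(P/Q) = (-0.952)(61.05/99).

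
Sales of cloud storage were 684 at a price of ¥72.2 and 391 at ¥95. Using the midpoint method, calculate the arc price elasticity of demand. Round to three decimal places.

ΔQ = 391 − 684 = -293; ΔP = 95 − 72.2 = 22.8.
Midpoints: P̄ = 83.60, Q̄ = 537.5.
ε = (ΔQ/ΔP)(P̄/Q̄) = (-293/22.8)(83.60/537.5).

-1.999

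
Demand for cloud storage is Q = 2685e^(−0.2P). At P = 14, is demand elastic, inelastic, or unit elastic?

elastic

Q = 163.275, dQ/dP = -32.655.
ε = (dQ/dP)(P/Q) ≈ -2.800.
|ε| = 2.80 > 1.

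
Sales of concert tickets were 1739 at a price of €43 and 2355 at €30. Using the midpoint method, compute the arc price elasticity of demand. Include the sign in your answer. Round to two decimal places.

ΔQ = 2355 − 1739 = 616; ΔP = 30 − 43 = -13.
Midpoints: P̄ = 36.50, Q̄ = 2047.0.
ε = (ΔQ/ΔP)(P̄/Q̄) = (616/-13)(36.50/2047.0).

-0.84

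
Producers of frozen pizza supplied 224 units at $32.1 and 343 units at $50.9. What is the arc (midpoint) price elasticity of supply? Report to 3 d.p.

0.927

ΔQ = 343 − 224 = 119; ΔP = 50.9 − 32.1 = 18.8.
Midpoints: P̄ = 41.50, Q̄ = 283.5.
ε_s = (ΔQ/ΔP)(P̄/Q̄) = (119/18.8)(41.50/283.5).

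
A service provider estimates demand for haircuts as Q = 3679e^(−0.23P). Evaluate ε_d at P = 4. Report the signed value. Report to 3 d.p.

-0.920

At P = 4, Q = 1466.152.
dQ/dP = −0.23·3679e^(−0.23P) = −0.23Q = -337.215.
ε = (dQ/dP)(P/Q) = (-337.215)(4/1466.152).
|ε| < 1, so demand is inelastic at this price.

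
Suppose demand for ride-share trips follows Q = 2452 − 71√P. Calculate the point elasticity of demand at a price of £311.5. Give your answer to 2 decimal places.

At P = 311.5, Q = 1198.895.
dQ/dP = −71/(2√P) = -2.011.
ε = (dQ/dP)(P/Q) = (-2.011)(311.5/1198.895).
|ε| < 1, so demand is inelastic at this price.

-0.52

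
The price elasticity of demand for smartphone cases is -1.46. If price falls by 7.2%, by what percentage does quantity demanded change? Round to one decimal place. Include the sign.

%ΔQ ≈ ε × %ΔP = (-1.46)(-7.2%) = 10.51%.

10.5%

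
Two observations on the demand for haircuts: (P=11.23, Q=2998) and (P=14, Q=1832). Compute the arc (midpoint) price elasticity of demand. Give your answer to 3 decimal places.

ΔQ = 1832 − 2998 = -1166; ΔP = 14 − 11.23 = 2.77.
Midpoints: P̄ = 12.62, Q̄ = 2415.0.
ε = (ΔQ/ΔP)(P̄/Q̄) = (-1166/2.77)(12.62/2415.0).

-2.199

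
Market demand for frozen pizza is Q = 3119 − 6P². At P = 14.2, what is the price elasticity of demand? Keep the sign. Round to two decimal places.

At P = 14.2, Q = 1909.160.
dQ/dP = −12P = -170.400.
ε = (dQ/dP)(P/Q) = (-170.400)(14.2/1909.160).
|ε| > 1, so demand is elastic at this price.

-1.27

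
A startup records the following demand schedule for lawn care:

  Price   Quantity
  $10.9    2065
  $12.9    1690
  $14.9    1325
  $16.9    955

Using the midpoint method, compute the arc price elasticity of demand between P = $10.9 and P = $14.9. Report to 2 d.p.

-1.41

At P = 10.9, Q = 2065; at P = 14.9, Q = 1325.
ΔQ = -740, ΔP = 4.0. Midpoints: P̄ = 12.90, Q̄ = 1695.0.
ε = (ΔQ/ΔP)(P̄/Q̄) = (-740/4.0)(12.90/1695.0).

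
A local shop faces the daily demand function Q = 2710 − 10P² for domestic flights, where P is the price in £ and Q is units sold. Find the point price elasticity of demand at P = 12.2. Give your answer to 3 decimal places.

At P = 12.2, Q = 1221.600.
dQ/dP = −20P = -244.
ε = (dQ/dP)(P/Q) = (-244)(12.2/1221.600).
|ε| > 1, so demand is elastic at this price.

-2.437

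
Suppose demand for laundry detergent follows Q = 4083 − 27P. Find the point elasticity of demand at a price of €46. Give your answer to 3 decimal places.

-0.437

At P = 46, Q = 2841.
dQ/dP = −27.
ε = (dQ/dP)(P/Q) = (-27)(46/2841).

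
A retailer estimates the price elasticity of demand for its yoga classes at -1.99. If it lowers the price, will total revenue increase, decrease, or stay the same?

|ε| = 1.99 > 1, so demand is elastic. A price cut therefore raises total revenue.

increase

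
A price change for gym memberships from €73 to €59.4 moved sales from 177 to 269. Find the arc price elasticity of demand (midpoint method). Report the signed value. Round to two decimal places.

-2.01

ΔQ = 269 − 177 = 92; ΔP = 59.4 − 73 = -13.6.
Midpoints: P̄ = 66.20, Q̄ = 223.0.
ε = (ΔQ/ΔP)(P̄/Q̄) = (92/-13.6)(66.20/223.0).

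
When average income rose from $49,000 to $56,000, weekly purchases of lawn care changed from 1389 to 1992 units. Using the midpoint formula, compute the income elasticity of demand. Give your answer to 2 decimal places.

ΔQ = 603, ΔI = 7000. Midpoints: Ī = 52,500, Q̄ = 1690.5.
ε_I = (ΔQ/ΔI)(Ī/Q̄) = (603/7000)(52500/1690.5).

2.68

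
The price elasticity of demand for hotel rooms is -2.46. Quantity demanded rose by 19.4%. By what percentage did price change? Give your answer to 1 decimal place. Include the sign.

-7.9%

%ΔP ≈ %ΔQ / ε = (19.4%)/(-2.46) = -7.89%.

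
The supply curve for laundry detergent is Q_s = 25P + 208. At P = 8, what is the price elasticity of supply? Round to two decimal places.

At P = 8, Q_s = 408.
dQ_s/dP = 25.
ε_s = (dQ_s/dP)(P/Q_s) = (25)(8/408).

0.49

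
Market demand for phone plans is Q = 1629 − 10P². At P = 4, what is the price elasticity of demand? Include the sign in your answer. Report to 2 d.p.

At P = 4, Q = 1469.
dQ/dP = −20P = -80.
ε = (dQ/dP)(P/Q) = (-80)(4/1469).

-0.22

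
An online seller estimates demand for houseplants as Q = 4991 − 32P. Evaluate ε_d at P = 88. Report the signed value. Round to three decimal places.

At P = 88, Q = 2175.
dQ/dP = −32.
ε = (dQ/dP)(P/Q) = (-32)(88/2175).

-1.295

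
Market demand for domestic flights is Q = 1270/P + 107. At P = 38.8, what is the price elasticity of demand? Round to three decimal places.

-0.234

At P = 38.8, Q = 139.732.
dQ/dP = −1270/P² = -0.844.
ε = (dQ/dP)(P/Q) = (-0.844)(38.8/139.732).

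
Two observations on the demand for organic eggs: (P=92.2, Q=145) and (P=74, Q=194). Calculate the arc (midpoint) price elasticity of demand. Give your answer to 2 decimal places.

ΔQ = 194 − 145 = 49; ΔP = 74 − 92.2 = -18.2.
Midpoints: P̄ = 83.10, Q̄ = 169.5.
ε = (ΔQ/ΔP)(P̄/Q̄) = (49/-18.2)(83.10/169.5).

-1.32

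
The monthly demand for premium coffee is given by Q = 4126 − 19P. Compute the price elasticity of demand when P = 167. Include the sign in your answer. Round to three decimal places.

At P = 167, Q = 953.
dQ/dP = −19.
ε = (dQ/dP)(P/Q) = (-19)(167/953).
|ε| > 1, so demand is elastic at this price.

-3.329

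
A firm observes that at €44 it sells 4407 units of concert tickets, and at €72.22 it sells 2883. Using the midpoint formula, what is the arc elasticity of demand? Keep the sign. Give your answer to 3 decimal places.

-0.861

ΔQ = 2883 − 4407 = -1524; ΔP = 72.22 − 44 = 28.22.
Midpoints: P̄ = 58.11, Q̄ = 3645.0.
ε = (ΔQ/ΔP)(P̄/Q̄) = (-1524/28.22)(58.11/3645.0).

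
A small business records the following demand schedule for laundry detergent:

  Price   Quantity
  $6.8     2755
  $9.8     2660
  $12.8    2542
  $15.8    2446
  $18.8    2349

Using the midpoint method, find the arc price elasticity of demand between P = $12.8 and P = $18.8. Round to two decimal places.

-0.21

At P = 12.8, Q = 2542; at P = 18.8, Q = 2349.
ΔQ = -193, ΔP = 6.0. Midpoints: P̄ = 15.80, Q̄ = 2445.5.
ε = (ΔQ/ΔP)(P̄/Q̄) = (-193/6.0)(15.80/2445.5).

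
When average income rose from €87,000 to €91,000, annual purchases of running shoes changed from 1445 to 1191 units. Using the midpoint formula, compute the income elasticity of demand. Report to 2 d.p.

-4.29

ΔQ = -254, ΔI = 4000. Midpoints: Ī = 89,000, Q̄ = 1318.0.
ε_I = (ΔQ/ΔI)(Ī/Q̄) = (-254/4000)(89000/1318.0).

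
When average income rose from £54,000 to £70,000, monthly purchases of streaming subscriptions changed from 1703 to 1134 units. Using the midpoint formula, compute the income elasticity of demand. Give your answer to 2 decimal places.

ΔQ = -569, ΔI = 16000. Midpoints: Ī = 62,000, Q̄ = 1418.5.
ε_I = (ΔQ/ΔI)(Ī/Q̄) = (-569/16000)(62000/1418.5).

-1.55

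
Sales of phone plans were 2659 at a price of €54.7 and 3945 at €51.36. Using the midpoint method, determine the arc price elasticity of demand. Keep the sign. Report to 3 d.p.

ΔQ = 3945 − 2659 = 1286; ΔP = 51.36 − 54.7 = -3.34.
Midpoints: P̄ = 53.03, Q̄ = 3302.0.
ε = (ΔQ/ΔP)(P̄/Q̄) = (1286/-3.34)(53.03/3302.0).

-6.184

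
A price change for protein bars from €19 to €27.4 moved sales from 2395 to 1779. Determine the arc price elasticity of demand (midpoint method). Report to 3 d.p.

-0.815

ΔQ = 1779 − 2395 = -616; ΔP = 27.4 − 19 = 8.4.
Midpoints: P̄ = 23.20, Q̄ = 2087.0.
ε = (ΔQ/ΔP)(P̄/Q̄) = (-616/8.4)(23.20/2087.0).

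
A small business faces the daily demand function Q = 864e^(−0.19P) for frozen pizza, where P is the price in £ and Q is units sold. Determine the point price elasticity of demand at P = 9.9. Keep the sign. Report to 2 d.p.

At P = 9.9, Q = 131.706.
dQ/dP = −0.19·864e^(−0.19P) = −0.19Q = -25.024.
ε = (dQ/dP)(P/Q) = (-25.024)(9.9/131.706).

-1.88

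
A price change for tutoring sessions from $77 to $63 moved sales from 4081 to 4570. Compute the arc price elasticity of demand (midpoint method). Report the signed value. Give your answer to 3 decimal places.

ΔQ = 4570 − 4081 = 489; ΔP = 63 − 77 = -14.
Midpoints: P̄ = 70.00, Q̄ = 4325.5.
ε = (ΔQ/ΔP)(P̄/Q̄) = (489/-14)(70.00/4325.5).

-0.565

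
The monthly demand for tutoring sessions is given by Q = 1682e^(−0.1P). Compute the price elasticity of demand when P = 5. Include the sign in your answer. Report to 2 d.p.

At P = 5, Q = 1020.185.
dQ/dP = −0.1·1682e^(−0.1P) = −0.1Q = -102.018.
ε = (dQ/dP)(P/Q) = (-102.018)(5/1020.185).
|ε| < 1, so demand is inelastic at this price.

-0.50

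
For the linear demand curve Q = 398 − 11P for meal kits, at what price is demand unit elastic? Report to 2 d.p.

For linear demand Q = a − bP, ε = −bP/(a − bP). |ε| = 1 when bP = a − bP, i.e. P = a/(2b).
P = 398/(2·11) = 398/22 = 18.0909.

18.09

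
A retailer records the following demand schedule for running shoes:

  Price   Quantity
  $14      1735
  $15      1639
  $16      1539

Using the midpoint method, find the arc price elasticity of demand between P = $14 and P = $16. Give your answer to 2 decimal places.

At P = 14, Q = 1735; at P = 16, Q = 1539.
ΔQ = -196, ΔP = 2. Midpoints: P̄ = 15.00, Q̄ = 1637.0.
ε = (ΔQ/ΔP)(P̄/Q̄) = (-196/2)(15.00/1637.0).

-0.90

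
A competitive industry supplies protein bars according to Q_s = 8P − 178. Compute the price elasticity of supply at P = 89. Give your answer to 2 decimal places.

1.33

At P = 89, Q_s = 534.
dQ_s/dP = 8.
ε_s = (dQ_s/dP)(P/Q_s) = (8)(89/534).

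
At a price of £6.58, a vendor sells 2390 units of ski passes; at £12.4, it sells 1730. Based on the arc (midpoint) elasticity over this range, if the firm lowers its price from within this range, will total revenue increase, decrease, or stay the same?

Arc ε = (-660/5.82)(9.49/2060.0) ≈ -0.522.
|ε| = 0.52 < 1, so demand is inelastic. A price cut therefore reduces total revenue.

decrease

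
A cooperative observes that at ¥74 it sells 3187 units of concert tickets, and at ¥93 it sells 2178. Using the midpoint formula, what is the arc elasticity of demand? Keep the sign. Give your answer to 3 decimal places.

-1.653

ΔQ = 2178 − 3187 = -1009; ΔP = 93 − 74 = 19.
Midpoints: P̄ = 83.50, Q̄ = 2682.5.
ε = (ΔQ/ΔP)(P̄/Q̄) = (-1009/19)(83.50/2682.5).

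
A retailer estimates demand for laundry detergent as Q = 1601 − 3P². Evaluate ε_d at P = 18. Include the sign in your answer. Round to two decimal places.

-3.09

At P = 18, Q = 629.
dQ/dP = −6P = -108.
ε = (dQ/dP)(P/Q) = (-108)(18/629).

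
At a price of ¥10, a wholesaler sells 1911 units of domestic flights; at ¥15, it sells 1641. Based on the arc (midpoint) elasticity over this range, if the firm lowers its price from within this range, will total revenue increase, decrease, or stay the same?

decrease

Arc ε = (-270/5)(12.50/1776.0) ≈ -0.380.
|ε| = 0.38 < 1, so demand is inelastic. A price cut therefore reduces total revenue.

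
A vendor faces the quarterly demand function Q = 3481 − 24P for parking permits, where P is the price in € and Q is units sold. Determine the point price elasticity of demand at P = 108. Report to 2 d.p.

At P = 108, Q = 889.
dQ/dP = −24.
ε = (dQ/dP)(P/Q) = (-24)(108/889).

-2.92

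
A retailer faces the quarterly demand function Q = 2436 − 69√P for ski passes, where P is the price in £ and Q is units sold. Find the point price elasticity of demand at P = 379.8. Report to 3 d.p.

-0.616

At P = 379.8, Q = 1091.296.
dQ/dP = −69/(2√P) = -1.770.
ε = (dQ/dP)(P/Q) = (-1.770)(379.8/1091.296).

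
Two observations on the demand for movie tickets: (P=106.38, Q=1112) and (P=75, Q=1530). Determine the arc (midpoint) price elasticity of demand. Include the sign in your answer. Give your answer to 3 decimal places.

-0.914

ΔQ = 1530 − 1112 = 418; ΔP = 75 − 106.38 = -31.38.
Midpoints: P̄ = 90.69, Q̄ = 1321.0.
ε = (ΔQ/ΔP)(P̄/Q̄) = (418/-31.38)(90.69/1321.0).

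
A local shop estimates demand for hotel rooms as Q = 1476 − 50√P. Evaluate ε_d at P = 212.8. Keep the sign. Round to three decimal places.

At P = 212.8, Q = 746.617.
dQ/dP = −50/(2√P) = -1.714.
ε = (dQ/dP)(P/Q) = (-1.714)(212.8/746.617).

-0.488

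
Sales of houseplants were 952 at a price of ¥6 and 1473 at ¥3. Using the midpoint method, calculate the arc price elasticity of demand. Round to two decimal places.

ΔQ = 1473 − 952 = 521; ΔP = 3 − 6 = -3.
Midpoints: P̄ = 4.50, Q̄ = 1212.5.
ε = (ΔQ/ΔP)(P̄/Q̄) = (521/-3)(4.50/1212.5).

-0.64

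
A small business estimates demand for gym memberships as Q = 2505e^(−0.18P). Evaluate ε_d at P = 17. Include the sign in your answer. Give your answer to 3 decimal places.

At P = 17, Q = 117.454.
dQ/dP = −0.18·2505e^(−0.18P) = −0.18Q = -21.142.
ε = (dQ/dP)(P/Q) = (-21.142)(17/117.454).

-3.060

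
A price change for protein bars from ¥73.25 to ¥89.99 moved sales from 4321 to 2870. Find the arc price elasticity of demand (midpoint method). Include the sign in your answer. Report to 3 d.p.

-1.968

ΔQ = 2870 − 4321 = -1451; ΔP = 89.99 − 73.25 = 16.74.
Midpoints: P̄ = 81.62, Q̄ = 3595.5.
ε = (ΔQ/ΔP)(P̄/Q̄) = (-1451/16.74)(81.62/3595.5).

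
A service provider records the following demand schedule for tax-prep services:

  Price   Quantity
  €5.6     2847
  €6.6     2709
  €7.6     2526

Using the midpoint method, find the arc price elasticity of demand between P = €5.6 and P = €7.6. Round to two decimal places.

At P = 5.6, Q = 2847; at P = 7.6, Q = 2526.
ΔQ = -321, ΔP = 2.0. Midpoints: P̄ = 6.60, Q̄ = 2686.5.
ε = (ΔQ/ΔP)(P̄/Q̄) = (-321/2.0)(6.60/2686.5).

-0.39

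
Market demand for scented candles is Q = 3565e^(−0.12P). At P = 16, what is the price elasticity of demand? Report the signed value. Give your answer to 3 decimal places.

At P = 16, Q = 522.654.
dQ/dP = −0.12·3565e^(−0.12P) = −0.12Q = -62.718.
ε = (dQ/dP)(P/Q) = (-62.718)(16/522.654).
|ε| > 1, so demand is elastic at this price.

-1.920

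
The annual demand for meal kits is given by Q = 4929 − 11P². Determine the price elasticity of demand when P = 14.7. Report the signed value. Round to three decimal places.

At P = 14.7, Q = 2552.010.
dQ/dP = −22P = -323.400.
ε = (dQ/dP)(P/Q) = (-323.400)(14.7/2552.010).

-1.863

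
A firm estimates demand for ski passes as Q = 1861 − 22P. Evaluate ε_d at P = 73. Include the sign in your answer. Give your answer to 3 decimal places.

-6.298

At P = 73, Q = 255.
dQ/dP = −22.
ε = (dQ/dP)(P/Q) = (-22)(73/255).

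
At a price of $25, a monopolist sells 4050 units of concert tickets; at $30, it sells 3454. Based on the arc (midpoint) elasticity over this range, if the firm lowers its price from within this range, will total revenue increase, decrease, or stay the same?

decrease

Arc ε = (-596/5)(27.50/3752.0) ≈ -0.874.
|ε| = 0.87 < 1, so demand is inelastic. A price cut therefore reduces total revenue.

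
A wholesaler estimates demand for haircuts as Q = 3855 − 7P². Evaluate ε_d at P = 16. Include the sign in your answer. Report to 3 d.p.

At P = 16, Q = 2063.
dQ/dP = −14P = -224.
ε = (dQ/dP)(P/Q) = (-224)(16/2063).
|ε| > 1, so demand is elastic at this price.

-1.737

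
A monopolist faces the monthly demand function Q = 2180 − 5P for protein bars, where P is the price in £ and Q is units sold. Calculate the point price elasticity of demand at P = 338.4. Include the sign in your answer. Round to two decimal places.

-3.47

At P = 338.4, Q = 488.
dQ/dP = −5.
ε = (dQ/dP)(P/Q) = (-5)(338.4/488).
|ε| > 1, so demand is elastic at this price.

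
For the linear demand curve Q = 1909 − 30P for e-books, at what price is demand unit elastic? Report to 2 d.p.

31.82

For linear demand Q = a − bP, ε = −bP/(a − bP). |ε| = 1 when bP = a − bP, i.e. P = a/(2b).
P = 1909/(2·30) = 1909/60 = 31.8167.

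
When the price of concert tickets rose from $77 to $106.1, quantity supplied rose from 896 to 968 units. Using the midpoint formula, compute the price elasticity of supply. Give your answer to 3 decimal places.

0.243

ΔQ = 968 − 896 = 72; ΔP = 106.1 − 77 = 29.1.
Midpoints: P̄ = 91.55, Q̄ = 932.0.
ε_s = (ΔQ/ΔP)(P̄/Q̄) = (72/29.1)(91.55/932.0).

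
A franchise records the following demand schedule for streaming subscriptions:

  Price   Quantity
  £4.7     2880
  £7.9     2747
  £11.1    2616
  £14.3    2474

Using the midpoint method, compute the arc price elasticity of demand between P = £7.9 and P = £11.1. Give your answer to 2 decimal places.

-0.15

At P = 7.9, Q = 2747; at P = 11.1, Q = 2616.
ΔQ = -131, ΔP = 3.2. Midpoints: P̄ = 9.50, Q̄ = 2681.5.
ε = (ΔQ/ΔP)(P̄/Q̄) = (-131/3.2)(9.50/2681.5).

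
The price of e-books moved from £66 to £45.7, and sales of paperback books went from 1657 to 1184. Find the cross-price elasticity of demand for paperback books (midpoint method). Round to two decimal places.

ΔQ_x = 1184 − 1657 = -473; ΔP_y = 45.7 − 66 = -20.3.
Midpoints: P̄_y = 55.85, Q̄_x = 1420.5.
ε_xy = (ΔQ_x/ΔP_y)(P̄_y/Q̄_x) = (-473/-20.3)(55.85/1420.5).

0.92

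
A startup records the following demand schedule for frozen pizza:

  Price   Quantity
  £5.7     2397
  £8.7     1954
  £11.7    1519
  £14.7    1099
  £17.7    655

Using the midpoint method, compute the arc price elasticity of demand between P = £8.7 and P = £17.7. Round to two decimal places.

-1.46

At P = 8.7, Q = 1954; at P = 17.7, Q = 655.
ΔQ = -1299, ΔP = 9.0. Midpoints: P̄ = 13.20, Q̄ = 1304.5.
ε = (ΔQ/ΔP)(P̄/Q̄) = (-1299/9.0)(13.20/1304.5).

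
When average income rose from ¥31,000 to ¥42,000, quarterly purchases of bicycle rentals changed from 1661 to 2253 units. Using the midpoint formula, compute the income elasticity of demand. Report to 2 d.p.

ΔQ = 592, ΔI = 11000. Midpoints: Ī = 36,500, Q̄ = 1957.0.
ε_I = (ΔQ/ΔI)(Ī/Q̄) = (592/11000)(36500/1957.0).

1.00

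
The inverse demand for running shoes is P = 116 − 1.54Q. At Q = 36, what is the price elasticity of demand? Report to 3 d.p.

At Q = 36, P = 116 − 1.54(36) = 60.56.
dP/dQ = −1.54, so dQ/dP = 1/(−1.54) = -0.649.
ε = (dQ/dP)(P/Q) = (-0.649)(60.56/36).

-1.092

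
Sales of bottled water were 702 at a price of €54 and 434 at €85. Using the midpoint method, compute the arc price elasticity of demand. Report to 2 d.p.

-1.06

ΔQ = 434 − 702 = -268; ΔP = 85 − 54 = 31.
Midpoints: P̄ = 69.50, Q̄ = 568.0.
ε = (ΔQ/ΔP)(P̄/Q̄) = (-268/31)(69.50/568.0).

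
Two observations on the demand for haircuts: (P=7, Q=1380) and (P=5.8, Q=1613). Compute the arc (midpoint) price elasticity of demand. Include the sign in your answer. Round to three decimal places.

-0.830

ΔQ = 1613 − 1380 = 233; ΔP = 5.8 − 7 = -1.2.
Midpoints: P̄ = 6.40, Q̄ = 1496.5.
ε = (ΔQ/ΔP)(P̄/Q̄) = (233/-1.2)(6.40/1496.5).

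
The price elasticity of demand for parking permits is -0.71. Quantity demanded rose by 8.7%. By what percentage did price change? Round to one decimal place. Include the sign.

-12.3%

%ΔP ≈ %ΔQ / ε = (8.7%)/(-0.71) = -12.25%.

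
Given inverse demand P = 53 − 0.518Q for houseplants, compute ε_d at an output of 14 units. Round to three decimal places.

At Q = 14, P = 53 − 0.518(14) = 45.75.
dP/dQ = −0.518, so dQ/dP = 1/(−0.518) = -1.931.
ε = (dQ/dP)(P/Q) = (-1.931)(45.75/14).

-6.308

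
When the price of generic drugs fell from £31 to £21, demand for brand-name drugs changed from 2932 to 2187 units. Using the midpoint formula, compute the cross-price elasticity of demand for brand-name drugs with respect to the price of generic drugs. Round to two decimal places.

ΔQ_x = 2187 − 2932 = -745; ΔP_y = 21 − 31 = -10.
Midpoints: P̄_y = 26.00, Q̄_x = 2559.5.
ε_xy = (ΔQ_x/ΔP_y)(P̄_y/Q̄_x) = (-745/-10)(26.00/2559.5).

0.76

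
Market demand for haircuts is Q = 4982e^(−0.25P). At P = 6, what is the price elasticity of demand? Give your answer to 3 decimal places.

-1.500

At P = 6, Q = 1111.634.
dQ/dP = −0.25·4982e^(−0.25P) = −0.25Q = -277.909.
ε = (dQ/dP)(P/Q) = (-277.909)(6/1111.634).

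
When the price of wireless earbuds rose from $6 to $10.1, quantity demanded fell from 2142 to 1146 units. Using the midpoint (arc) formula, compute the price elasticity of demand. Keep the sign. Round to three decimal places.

-1.190

ΔQ = 1146 − 2142 = -996; ΔP = 10.1 − 6 = 4.1.
Midpoints: P̄ = 8.05, Q̄ = 1644.0.
ε = (ΔQ/ΔP)(P̄/Q̄) = (-996/4.1)(8.05/1644.0).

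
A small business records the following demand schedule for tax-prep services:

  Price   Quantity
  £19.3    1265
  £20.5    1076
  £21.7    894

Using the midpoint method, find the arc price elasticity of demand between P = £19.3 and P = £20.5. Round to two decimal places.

At P = 19.3, Q = 1265; at P = 20.5, Q = 1076.
ΔQ = -189, ΔP = 1.2. Midpoints: P̄ = 19.90, Q̄ = 1170.5.
ε = (ΔQ/ΔP)(P̄/Q̄) = (-189/1.2)(19.90/1170.5).

-2.68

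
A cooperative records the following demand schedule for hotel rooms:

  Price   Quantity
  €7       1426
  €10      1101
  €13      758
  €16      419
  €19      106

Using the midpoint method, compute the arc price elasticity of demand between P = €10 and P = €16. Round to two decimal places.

-1.94

At P = 10, Q = 1101; at P = 16, Q = 419.
ΔQ = -682, ΔP = 6. Midpoints: P̄ = 13.00, Q̄ = 760.0.
ε = (ΔQ/ΔP)(P̄/Q̄) = (-682/6)(13.00/760.0).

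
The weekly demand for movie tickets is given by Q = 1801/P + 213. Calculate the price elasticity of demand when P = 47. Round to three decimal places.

-0.152

At P = 47, Q = 251.319.
dQ/dP = −1801/P² = -0.815.
ε = (dQ/dP)(P/Q) = (-0.815)(47/251.319).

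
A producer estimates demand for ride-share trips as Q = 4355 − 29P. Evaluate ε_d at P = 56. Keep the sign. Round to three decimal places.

At P = 56, Q = 2731.
dQ/dP = −29.
ε = (dQ/dP)(P/Q) = (-29)(56/2731).
|ε| < 1, so demand is inelastic at this price.

-0.595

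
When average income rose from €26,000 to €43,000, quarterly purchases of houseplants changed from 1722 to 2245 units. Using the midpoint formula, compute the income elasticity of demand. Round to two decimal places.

0.54

ΔQ = 523, ΔI = 17000. Midpoints: Ī = 34,500, Q̄ = 1983.5.
ε_I = (ΔQ/ΔI)(Ī/Q̄) = (523/17000)(34500/1983.5).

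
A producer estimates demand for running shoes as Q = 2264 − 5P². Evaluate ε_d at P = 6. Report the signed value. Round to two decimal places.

At P = 6, Q = 2084.
dQ/dP = −10P = -60.
ε = (dQ/dP)(P/Q) = (-60)(6/2084).

-0.17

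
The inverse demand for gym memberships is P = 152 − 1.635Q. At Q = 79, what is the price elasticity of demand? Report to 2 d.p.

-0.18

At Q = 79, P = 152 − 1.635(79) = 22.84.
dP/dQ = −1.635, so dQ/dP = 1/(−1.635) = -0.612.
ε = (dQ/dP)(P/Q) = (-0.612)(22.84/79).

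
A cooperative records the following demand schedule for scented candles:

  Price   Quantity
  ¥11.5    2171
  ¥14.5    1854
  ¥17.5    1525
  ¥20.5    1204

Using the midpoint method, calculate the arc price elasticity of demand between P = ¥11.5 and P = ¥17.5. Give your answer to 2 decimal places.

At P = 11.5, Q = 2171; at P = 17.5, Q = 1525.
ΔQ = -646, ΔP = 6.0. Midpoints: P̄ = 14.50, Q̄ = 1848.0.
ε = (ΔQ/ΔP)(P̄/Q̄) = (-646/6.0)(14.50/1848.0).

-0.84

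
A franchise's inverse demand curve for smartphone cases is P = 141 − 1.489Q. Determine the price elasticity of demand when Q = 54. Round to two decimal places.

-0.75

At Q = 54, P = 141 − 1.489(54) = 60.59.
dP/dQ = −1.489, so dQ/dP = 1/(−1.489) = -0.672.
ε = (dQ/dP)(P/Q) = (-0.672)(60.59/54).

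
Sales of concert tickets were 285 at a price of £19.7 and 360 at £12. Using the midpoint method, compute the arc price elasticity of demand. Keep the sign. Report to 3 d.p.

-0.479

ΔQ = 360 − 285 = 75; ΔP = 12 − 19.7 = -7.7.
Midpoints: P̄ = 15.85, Q̄ = 322.5.
ε = (ΔQ/ΔP)(P̄/Q̄) = (75/-7.7)(15.85/322.5).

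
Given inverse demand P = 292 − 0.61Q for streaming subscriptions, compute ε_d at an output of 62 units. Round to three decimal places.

-6.721

At Q = 62, P = 292 − 0.61(62) = 254.18.
dP/dQ = −0.61, so dQ/dP = 1/(−0.61) = -1.639.
ε = (dQ/dP)(P/Q) = (-1.639)(254.18/62).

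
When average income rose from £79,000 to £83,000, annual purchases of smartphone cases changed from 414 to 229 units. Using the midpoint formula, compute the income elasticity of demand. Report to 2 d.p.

-11.65

ΔQ = -185, ΔI = 4000. Midpoints: Ī = 81,000, Q̄ = 321.5.
ε_I = (ΔQ/ΔI)(Ī/Q̄) = (-185/4000)(81000/321.5).
ε_I < 0, so the good is inferior.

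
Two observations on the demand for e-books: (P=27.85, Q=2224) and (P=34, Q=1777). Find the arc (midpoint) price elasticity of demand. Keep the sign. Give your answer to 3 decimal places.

-1.124

ΔQ = 1777 − 2224 = -447; ΔP = 34 − 27.85 = 6.15.
Midpoints: P̄ = 30.93, Q̄ = 2000.5.
ε = (ΔQ/ΔP)(P̄/Q̄) = (-447/6.15)(30.93/2000.5).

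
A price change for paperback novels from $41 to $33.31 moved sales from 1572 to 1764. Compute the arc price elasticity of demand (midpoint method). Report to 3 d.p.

ΔQ = 1764 − 1572 = 192; ΔP = 33.31 − 41 = -7.69.
Midpoints: P̄ = 37.16, Q̄ = 1668.0.
ε = (ΔQ/ΔP)(P̄/Q̄) = (192/-7.69)(37.16/1668.0).

-0.556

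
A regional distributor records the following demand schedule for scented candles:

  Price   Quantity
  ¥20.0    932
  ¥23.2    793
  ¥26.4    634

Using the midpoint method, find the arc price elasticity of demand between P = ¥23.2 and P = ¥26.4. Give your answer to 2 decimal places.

At P = 23.2, Q = 793; at P = 26.4, Q = 634.
ΔQ = -159, ΔP = 3.2. Midpoints: P̄ = 24.80, Q̄ = 713.5.
ε = (ΔQ/ΔP)(P̄/Q̄) = (-159/3.2)(24.80/713.5).

-1.73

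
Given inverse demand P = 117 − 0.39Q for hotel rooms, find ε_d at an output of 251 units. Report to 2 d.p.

At Q = 251, P = 117 − 0.39(251) = 19.11.
dP/dQ = −0.39, so dQ/dP = 1/(−0.39) = -2.564.
ε = (dQ/dP)(P/Q) = (-2.564)(19.11/251).

-0.20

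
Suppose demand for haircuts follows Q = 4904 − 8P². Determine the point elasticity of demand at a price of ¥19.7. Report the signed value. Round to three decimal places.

-3.451

At P = 19.7, Q = 1799.280.
dQ/dP = −16P = -315.200.
ε = (dQ/dP)(P/Q) = (-315.200)(19.7/1799.280).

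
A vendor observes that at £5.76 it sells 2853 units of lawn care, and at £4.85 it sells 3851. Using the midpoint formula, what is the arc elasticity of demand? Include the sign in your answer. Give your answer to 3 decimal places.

-1.736

ΔQ = 3851 − 2853 = 998; ΔP = 4.85 − 5.76 = -0.91.
Midpoints: P̄ = 5.30, Q̄ = 3352.0.
ε = (ΔQ/ΔP)(P̄/Q̄) = (998/-0.91)(5.30/3352.0).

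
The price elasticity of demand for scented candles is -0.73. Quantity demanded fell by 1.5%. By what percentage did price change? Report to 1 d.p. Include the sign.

2.1%

%ΔP ≈ %ΔQ / ε = (-1.5%)/(-0.73) = 2.05%.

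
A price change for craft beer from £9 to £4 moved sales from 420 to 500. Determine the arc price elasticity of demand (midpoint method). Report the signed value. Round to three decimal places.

ΔQ = 500 − 420 = 80; ΔP = 4 − 9 = -5.
Midpoints: P̄ = 6.50, Q̄ = 460.0.
ε = (ΔQ/ΔP)(P̄/Q̄) = (80/-5)(6.50/460.0).

-0.226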